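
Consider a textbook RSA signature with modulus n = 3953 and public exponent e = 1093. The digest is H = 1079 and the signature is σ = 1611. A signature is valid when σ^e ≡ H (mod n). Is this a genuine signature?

σ^2 ≡ 1611^2 = 2595321 ≡ 2153
σ^4 ≡ 2153^2 = 4635409 ≡ 2493
σ^8 ≡ 2493^2 = 6215049 ≡ 933
σ^16 ≡ 933^2 = 870489 ≡ 829
σ^32 ≡ 829^2 = 687241 ≡ 3372
σ^64 ≡ 3372^2 = 11370384 ≡ 1556
σ^128 ≡ 1556^2 = 2421136 ≡ 1900
σ^256 ≡ 1900^2 = 3610000 ≡ 911
σ^512 ≡ 911^2 = 829921 ≡ 3744
σ^1024 ≡ 3744^2 = 14017536 ≡ 198
1093 = 1024 + 64 + 4 + 1, so σ^1093 ≡ 198·1556·2493·1611 ≡ 2197 (mod 3953)
2197 ≠ 1079, so verification fails.

forged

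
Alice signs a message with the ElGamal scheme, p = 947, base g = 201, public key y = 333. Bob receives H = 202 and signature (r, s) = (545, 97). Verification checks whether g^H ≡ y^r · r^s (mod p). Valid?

Left side g^H mod p:
Squares mod 947: 201^1≡201, 201^2≡627, 201^4≡124, 201^8≡224, 201^16≡932, 201^32≡225, 201^64≡434, 201^128≡850
202 = 128 + 64 + 8 + 2, so 201^202 ≡ 850·434·224·627 ≡ 391 (mod 947)
Right side y^r · r^s mod p:
Squares mod 947: 333^1≡333, 333^2≡90, 333^4≡524, 333^8≡893, 333^16≡75, 333^32≡890, 333^64≡408, 333^128≡739, 333^256≡649, 333^512≡733
545 = 512 + 32 + 1, so 333^545 ≡ 733·890·333 ≡ 251 (mod 947)
Squares mod 947: 545^1≡545, 545^2≡614, 545^4≡90, 545^8≡524, 545^16≡893, 545^32≡75, 545^64≡890
97 = 64 + 32 + 1, so 545^97 ≡ 890·75·545 ≡ 692 (mod 947)
251·692 = 173692 ≡ 391 (mod 947)
391 ≡ 391 (mod 947), so the signature is genuine.

yes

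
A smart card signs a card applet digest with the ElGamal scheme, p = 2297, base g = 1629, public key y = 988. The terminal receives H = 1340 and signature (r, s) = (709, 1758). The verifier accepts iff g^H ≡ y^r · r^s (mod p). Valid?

yes

Left side g^H mod p:
1629^1340 mod 2297 = 709
Right side y^r · r^s mod p:
988^709 mod 2297 = 1862
709^1758 mod 2297 = 801
1862·801 = 1491462 ≡ 709 (mod 2297)
709 ≡ 709 (mod 2297), so the signature is genuine.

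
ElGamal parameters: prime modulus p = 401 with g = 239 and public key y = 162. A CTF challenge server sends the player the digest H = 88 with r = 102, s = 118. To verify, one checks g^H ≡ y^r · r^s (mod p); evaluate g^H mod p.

Squares mod 401: 239^1≡239, 239^2≡179, 239^4≡362, 239^8≡318, 239^16≡72, 239^32≡372, 239^64≡39
88 = 64 + 16 + 8, so 239^88 ≡ 39·72·318 ≡ 318 (mod 401)

318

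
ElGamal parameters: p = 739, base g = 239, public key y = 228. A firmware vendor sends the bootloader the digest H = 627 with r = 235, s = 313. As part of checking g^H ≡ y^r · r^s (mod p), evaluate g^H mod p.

239^627 mod 739 = 469

469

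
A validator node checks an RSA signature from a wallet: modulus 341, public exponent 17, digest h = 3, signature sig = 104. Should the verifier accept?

accept

Squares mod 341: sig^1≡104, sig^2≡245, sig^4≡9, sig^8≡81, sig^16≡82
17 = 16 + 1, so sig^17 ≡ 82·104 ≡ 3 (mod 341)
Since 3 equals the digest 3, verification succeeds.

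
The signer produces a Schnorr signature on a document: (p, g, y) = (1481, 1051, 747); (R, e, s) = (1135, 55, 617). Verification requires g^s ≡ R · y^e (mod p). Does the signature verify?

g^s mod p:
1051^2 = 1104601 ≡ 1256
1051^4 ≡ 1256^2 = 1577536 ≡ 271
1051^8 ≡ 271^2 = 73441 ≡ 872
1051^16 ≡ 872^2 = 760384 ≡ 631
1051^32 ≡ 631^2 = 398161 ≡ 1253
1051^64 ≡ 1253^2 = 1570009 ≡ 149
1051^128 ≡ 149^2 = 22201 ≡ 1467
1051^256 ≡ 1467^2 = 2152089 ≡ 196
1051^512 ≡ 196^2 = 38416 ≡ 1391
617 = 512 + 64 + 32 + 8 + 1, so 1051^617 ≡ 1391·149·1253·872·1051 ≡ 774 (mod 1481)
R · y^e mod p:
747^2 = 558009 ≡ 1153
747^4 ≡ 1153^2 = 1329409 ≡ 952
747^8 ≡ 952^2 = 906304 ≡ 1413
747^16 ≡ 1413^2 = 1996569 ≡ 181
747^32 ≡ 181^2 = 32761 ≡ 179
55 = 32 + 16 + 4 + 2 + 1, so 747^55 ≡ 179·181·952·1153·747 ≡ 1117 (mod 1481)
1135·1117 = 1267795 ≡ 59 (mod 1481)
774 ≠ 59; the check fails.

does not verify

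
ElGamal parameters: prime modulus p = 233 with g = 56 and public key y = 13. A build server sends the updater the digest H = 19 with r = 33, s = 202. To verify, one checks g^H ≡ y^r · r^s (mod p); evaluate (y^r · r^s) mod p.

110

13^2 = 169
13^4 ≡ 169^2 = 28561 ≡ 135
13^8 ≡ 135^2 = 18225 ≡ 51
13^16 ≡ 51^2 = 2601 ≡ 38
13^32 ≡ 38^2 = 1444 ≡ 46
33 = 32 + 1, so 13^33 ≡ 46·13 ≡ 132 (mod 233)
33^2 = 1089 ≡ 157
33^4 ≡ 157^2 = 24649 ≡ 184
33^8 ≡ 184^2 = 33856 ≡ 71
33^16 ≡ 71^2 = 5041 ≡ 148
33^32 ≡ 148^2 = 21904 ≡ 2
33^64 ≡ 2^2 = 4
33^128 ≡ 4^2 = 16
202 = 128 + 64 + 8 + 2, so 33^202 ≡ 16·4·71·157 ≡ 195 (mod 233)
y^r · r^s ≡ 132·195 = 25740 ≡ 110 (mod 233)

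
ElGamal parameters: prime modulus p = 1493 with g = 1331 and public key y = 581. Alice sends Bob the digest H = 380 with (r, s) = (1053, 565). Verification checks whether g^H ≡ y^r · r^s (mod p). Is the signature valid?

valid

Left side g^H mod p:
Squares mod 1493: 1331^1≡1331, 1331^2≡863, 1331^4≡1255, 1331^8≡1403, 1331^16≡635, 1331^32≡115, 1331^64≡1281, 1331^128≡154, 1331^256≡1321
380 = 256 + 64 + 32 + 16 + 8 + 4, so 1331^380 ≡ 1321·1281·115·635·1403·1255 ≡ 1253 (mod 1493)
Right side y^r · r^s mod p:
Squares mod 1493: 581^1≡581, 581^2≡143, 581^4≡1040, 581^8≡668, 581^16≡1310, 581^32≡643, 581^64≡1381, 581^128≡600, 581^256≡187, 581^512≡630, 581^1024≡1255
1053 = 1024 + 16 + 8 + 4 + 1, so 581^1053 ≡ 1255·1310·668·1040·581 ≡ 610 (mod 1493)
Squares mod 1493: 1053^1≡1053, 1053^2≡1003, 1053^4≡1220, 1053^8≡1372, 1053^16≡1204, 1053^32≡1406, 1053^64≡104, 1053^128≡365, 1053^256≡348, 1053^512≡171
565 = 512 + 32 + 16 + 4 + 1, so 1053^565 ≡ 171·1406·1204·1220·1053 ≡ 1101 (mod 1493)
610·1101 = 671610 ≡ 1253 (mod 1493)
1253 ≡ 1253 (mod 1493), so the signature is genuine.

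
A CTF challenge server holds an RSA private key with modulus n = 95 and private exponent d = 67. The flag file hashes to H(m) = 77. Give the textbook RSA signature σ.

Squares mod 95: (H(m))^1≡77, (H(m))^2≡39, (H(m))^4≡1, (H(m))^8≡1, (H(m))^16≡1, (H(m))^32≡1, (H(m))^64≡1
67 = 64 + 2 + 1, so (H(m))^67 ≡ 1·39·77 ≡ 58 (mod 95)

58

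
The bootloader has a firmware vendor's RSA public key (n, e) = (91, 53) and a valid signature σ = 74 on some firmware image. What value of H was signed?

16

σ^2 ≡ 74^2 = 5476 ≡ 16
σ^4 ≡ 16^2 = 256 ≡ 74
σ^8 ≡ 74^2 = 5476 ≡ 16
σ^16 ≡ 16^2 = 256 ≡ 74
σ^32 ≡ 74^2 = 5476 ≡ 16
53 = 32 + 16 + 4 + 1, so σ^53 ≡ 16·74·74·74 ≡ 16 (mod 91)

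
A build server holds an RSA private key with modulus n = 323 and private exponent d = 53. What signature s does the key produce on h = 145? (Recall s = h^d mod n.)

h^2 ≡ 145^2 = 21025 ≡ 30
h^4 ≡ 30^2 = 900 ≡ 254
h^8 ≡ 254^2 = 64516 ≡ 239
h^16 ≡ 239^2 = 57121 ≡ 273
h^32 ≡ 273^2 = 74529 ≡ 239
53 = 32 + 16 + 4 + 1, so h^53 ≡ 239·273·254·145 ≡ 8 (mod 323)

8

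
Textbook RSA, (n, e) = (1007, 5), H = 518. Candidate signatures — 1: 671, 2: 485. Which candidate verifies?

1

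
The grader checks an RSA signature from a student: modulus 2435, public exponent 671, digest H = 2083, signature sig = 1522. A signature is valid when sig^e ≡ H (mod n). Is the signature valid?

sig^2 ≡ 1522^2 = 2316484 ≡ 799
sig^4 ≡ 799^2 = 638401 ≡ 431
sig^8 ≡ 431^2 = 185761 ≡ 701
sig^16 ≡ 701^2 = 491401 ≡ 1966
sig^32 ≡ 1966^2 = 3865156 ≡ 811
sig^64 ≡ 811^2 = 657721 ≡ 271
sig^128 ≡ 271^2 = 73441 ≡ 391
sig^256 ≡ 391^2 = 152881 ≡ 1911
sig^512 ≡ 1911^2 = 3651921 ≡ 1856
671 = 512 + 128 + 16 + 8 + 4 + 2 + 1, so sig^671 ≡ 1856·391·1966·701·431·799·1522 ≡ 2083 (mod 2435)
2083 = H, so the signature checks out.

valid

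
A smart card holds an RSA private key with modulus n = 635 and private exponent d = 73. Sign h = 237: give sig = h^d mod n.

372

h^2 ≡ 237^2 = 56169 ≡ 289
h^4 ≡ 289^2 = 83521 ≡ 336
h^8 ≡ 336^2 = 112896 ≡ 501
h^16 ≡ 501^2 = 251001 ≡ 176
h^32 ≡ 176^2 = 30976 ≡ 496
h^64 ≡ 496^2 = 246016 ≡ 271
73 = 64 + 8 + 1, so h^73 ≡ 271·501·237 ≡ 372 (mod 635)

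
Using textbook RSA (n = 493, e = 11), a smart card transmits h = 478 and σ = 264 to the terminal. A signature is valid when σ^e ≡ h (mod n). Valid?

σ^2 ≡ 264^2 = 69696 ≡ 183
σ^4 ≡ 183^2 = 33489 ≡ 458
σ^8 ≡ 458^2 = 209764 ≡ 239
11 = 8 + 2 + 1, so σ^11 ≡ 239·183·264 ≡ 15 (mod 493)
The recovered value 15 does not match the digest 478.

no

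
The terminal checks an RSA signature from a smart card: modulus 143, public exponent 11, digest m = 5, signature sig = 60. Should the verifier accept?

accept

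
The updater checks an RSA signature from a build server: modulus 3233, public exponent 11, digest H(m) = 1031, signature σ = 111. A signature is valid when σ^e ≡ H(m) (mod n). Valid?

no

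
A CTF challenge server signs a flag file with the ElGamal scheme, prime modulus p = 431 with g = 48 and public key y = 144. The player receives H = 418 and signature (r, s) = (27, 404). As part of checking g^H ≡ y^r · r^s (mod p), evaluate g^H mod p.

324

Squares mod 431: 48^1≡48, 48^2≡149, 48^4≡220, 48^8≡128, 48^16≡6, 48^32≡36, 48^64≡3, 48^128≡9, 48^256≡81
418 = 256 + 128 + 32 + 2, so 48^418 ≡ 81·9·36·149 ≡ 324 (mod 431)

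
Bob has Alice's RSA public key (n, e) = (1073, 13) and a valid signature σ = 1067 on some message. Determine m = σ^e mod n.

401

Squares mod 1073: σ^1≡1067, σ^2≡36, σ^4≡223, σ^8≡371
13 = 8 + 4 + 1, so σ^13 ≡ 371·223·1067 ≡ 401 (mod 1073)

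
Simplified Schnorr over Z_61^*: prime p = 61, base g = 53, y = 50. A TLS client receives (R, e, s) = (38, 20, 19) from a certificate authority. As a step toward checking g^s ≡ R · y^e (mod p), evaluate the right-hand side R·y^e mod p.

38

50^20 mod 61 = 1
R · y^e ≡ 38·1 = 38 ≡ 38 (mod 61)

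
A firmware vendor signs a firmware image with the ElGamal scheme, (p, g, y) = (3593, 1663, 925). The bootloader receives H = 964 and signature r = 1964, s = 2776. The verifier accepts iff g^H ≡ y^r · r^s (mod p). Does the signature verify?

Left side g^H mod p:
Squares mod 3593: 1663^1≡1663, 1663^2≡2552, 1663^4≡2188, 1663^8≡1468, 1663^16≡2817, 1663^32≡2145, 1663^64≡1985, 1663^128≡2297, 1663^256≡1685, 1663^512≡755
964 = 512 + 256 + 128 + 64 + 4, so 1663^964 ≡ 755·1685·2297·1985·2188 ≡ 3183 (mod 3593)
Right side y^r · r^s mod p:
Squares mod 3593: 925^1≡925, 925^2≡491, 925^4≡350, 925^8≡338, 925^16≡2861, 925^32≡467, 925^64≡2509, 925^128≡145, 925^256≡3060, 925^512≡242, 925^1024≡1076
1964 = 1024 + 512 + 256 + 128 + 32 + 8 + 4, so 925^1964 ≡ 1076·242·3060·145·467·338·350 ≡ 260 (mod 3593)
Squares mod 3593: 1964^1≡1964, 1964^2≡2007, 1964^4≡296, 1964^8≡1384, 1964^16≡387, 1964^32≡2456, 1964^64≡2882, 1964^128≡2501, 1964^256≡3181, 1964^512≡873, 1964^1024≡413, 1964^2048≡1698
2776 = 2048 + 512 + 128 + 64 + 16 + 8, so 1964^2776 ≡ 1698·873·2501·2882·387·1384 ≡ 408 (mod 3593)
260·408 = 106080 ≡ 1883 (mod 3593)
3183 ≠ 1883, so verification fails.

does not verify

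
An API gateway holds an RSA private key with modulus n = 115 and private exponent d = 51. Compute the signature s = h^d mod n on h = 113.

102

Squares mod 115: h^1≡113, h^2≡4, h^4≡16, h^8≡26, h^16≡101, h^32≡81
51 = 32 + 16 + 2 + 1, so h^51 ≡ 81·101·4·113 ≡ 102 (mod 115)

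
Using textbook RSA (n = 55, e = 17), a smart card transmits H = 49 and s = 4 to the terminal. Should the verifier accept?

accept

Squares mod 55: s^1≡4, s^2≡16, s^4≡36, s^8≡31, s^16≡26
17 = 16 + 1, so s^17 ≡ 26·4 ≡ 49 (mod 55)
s^17 mod 55 = 49 matches H.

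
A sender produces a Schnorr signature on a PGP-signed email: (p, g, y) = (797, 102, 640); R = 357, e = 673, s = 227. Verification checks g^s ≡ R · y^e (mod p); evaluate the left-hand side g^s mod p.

170

Squares mod 797: 102^1≡102, 102^2≡43, 102^4≡255, 102^8≡468, 102^16≡646, 102^32≡485, 102^64≡110, 102^128≡145
227 = 128 + 64 + 32 + 2 + 1, so 102^227 ≡ 145·110·485·43·102 ≡ 170 (mod 797)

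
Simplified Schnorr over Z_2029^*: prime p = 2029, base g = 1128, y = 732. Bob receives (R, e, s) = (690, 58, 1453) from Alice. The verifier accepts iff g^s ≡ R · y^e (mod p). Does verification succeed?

fails

g^s mod p:
1128^2 = 1272384 ≡ 201
1128^4 ≡ 201^2 = 40401 ≡ 1850
1128^8 ≡ 1850^2 = 3422500 ≡ 1606
1128^16 ≡ 1606^2 = 2579236 ≡ 377
1128^32 ≡ 377^2 = 142129 ≡ 99
1128^64 ≡ 99^2 = 9801 ≡ 1685
1128^128 ≡ 1685^2 = 2839225 ≡ 654
1128^256 ≡ 654^2 = 427716 ≡ 1626
1128^512 ≡ 1626^2 = 2643876 ≡ 89
1128^1024 ≡ 89^2 = 7921 ≡ 1834
1453 = 1024 + 256 + 128 + 32 + 8 + 4 + 1, so 1128^1453 ≡ 1834·1626·654·99·1606·1850·1128 ≡ 1608 (mod 2029)
R · y^e mod p:
732^2 = 535824 ≡ 168
732^4 ≡ 168^2 = 28224 ≡ 1847
732^8 ≡ 1847^2 = 3411409 ≡ 660
732^16 ≡ 660^2 = 435600 ≡ 1394
732^32 ≡ 1394^2 = 1943236 ≡ 1483
58 = 32 + 16 + 8 + 2, so 732^58 ≡ 1483·1394·660·168 ≡ 1512 (mod 2029)
690·1512 = 1043280 ≡ 374 (mod 2029)
1608 ≠ 374; the check fails.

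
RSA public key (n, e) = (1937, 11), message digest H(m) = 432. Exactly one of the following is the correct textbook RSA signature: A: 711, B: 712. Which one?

A

Candidate A: 711^2 = 505521 ≡ 1901; 711^4 ≡ 1901^2 = 3613801 ≡ 1296; 711^8 ≡ 1296^2 = 1679616 ≡ 237; 11 = 8 + 2 + 1, so 711^11 ≡ 237·1901·711 ≡ 432 (mod 1937)
  → matches H(m) = 432
Candidate B: 712^2 = 506944 ≡ 1387; 712^4 ≡ 1387^2 = 1923769 ≡ 328; 712^8 ≡ 328^2 = 107584 ≡ 1049; 11 = 8 + 2 + 1, so 712^11 ≡ 1049·1387·712 ≡ 875 (mod 1937)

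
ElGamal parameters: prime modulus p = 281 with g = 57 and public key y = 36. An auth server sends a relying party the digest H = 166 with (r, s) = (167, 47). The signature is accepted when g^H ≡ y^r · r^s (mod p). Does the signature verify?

does not verify

Left side g^H mod p:
57^166 mod 281 = 29
Right side y^r · r^s mod p:
36^167 mod 281 = 242
167^47 mod 281 = 9
242·9 = 2178 ≡ 211 (mod 281)
29 ≠ 211, so verification fails.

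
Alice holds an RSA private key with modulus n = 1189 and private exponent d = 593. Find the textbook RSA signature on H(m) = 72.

599

Squares mod 1189: (H(m))^1≡72, (H(m))^2≡428, (H(m))^4≡78, (H(m))^8≡139, (H(m))^16≡297, (H(m))^32≡223, (H(m))^64≡980, (H(m))^128≡877, (H(m))^256≡1035, (H(m))^512≡1125
593 = 512 + 64 + 16 + 1, so (H(m))^593 ≡ 1125·980·297·72 ≡ 599 (mod 1189)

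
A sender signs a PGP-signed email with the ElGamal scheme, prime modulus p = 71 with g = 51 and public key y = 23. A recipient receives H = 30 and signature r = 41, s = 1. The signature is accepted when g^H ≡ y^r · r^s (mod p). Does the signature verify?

Left side g^H mod p:
51^2 = 2601 ≡ 45
51^4 ≡ 45^2 = 2025 ≡ 37
51^8 ≡ 37^2 = 1369 ≡ 20
51^16 ≡ 20^2 = 400 ≡ 45
30 = 16 + 8 + 4 + 2, so 51^30 ≡ 45·20·37·45 ≡ 45 (mod 71)
Right side y^r · r^s mod p:
23^2 = 529 ≡ 32
23^4 ≡ 32^2 = 1024 ≡ 30
23^8 ≡ 30^2 = 900 ≡ 48
23^16 ≡ 48^2 = 2304 ≡ 32
23^32 ≡ 32^2 = 1024 ≡ 30
41 = 32 + 8 + 1, so 23^41 ≡ 30·48·23 ≡ 34 (mod 71)
41^1 mod 71 = 41
34·41 = 1394 ≡ 45 (mod 71)
45 ≡ 45 (mod 71), so the signature is genuine.

verifies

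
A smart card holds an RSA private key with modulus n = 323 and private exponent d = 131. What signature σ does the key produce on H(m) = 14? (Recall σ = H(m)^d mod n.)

143

(H(m))^2 ≡ 14^2 = 196
(H(m))^4 ≡ 196^2 = 38416 ≡ 302
(H(m))^8 ≡ 302^2 = 91204 ≡ 118
(H(m))^16 ≡ 118^2 = 13924 ≡ 35
(H(m))^32 ≡ 35^2 = 1225 ≡ 256
(H(m))^64 ≡ 256^2 = 65536 ≡ 290
(H(m))^128 ≡ 290^2 = 84100 ≡ 120
131 = 128 + 2 + 1, so (H(m))^131 ≡ 120·196·14 ≡ 143 (mod 323)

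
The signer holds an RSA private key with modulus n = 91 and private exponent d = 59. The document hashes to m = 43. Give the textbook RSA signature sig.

36

m^2 ≡ 43^2 = 1849 ≡ 29
m^4 ≡ 29^2 = 841 ≡ 22
m^8 ≡ 22^2 = 484 ≡ 29
m^16 ≡ 29^2 = 841 ≡ 22
m^32 ≡ 22^2 = 484 ≡ 29
59 = 32 + 16 + 8 + 2 + 1, so m^59 ≡ 29·22·29·29·43 ≡ 36 (mod 91)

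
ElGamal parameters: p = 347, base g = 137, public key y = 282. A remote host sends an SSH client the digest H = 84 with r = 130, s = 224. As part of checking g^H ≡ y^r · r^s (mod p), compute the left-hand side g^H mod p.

137^2 = 18769 ≡ 31
137^4 ≡ 31^2 = 961 ≡ 267
137^8 ≡ 267^2 = 71289 ≡ 154
137^16 ≡ 154^2 = 23716 ≡ 120
137^32 ≡ 120^2 = 14400 ≡ 173
137^64 ≡ 173^2 = 29929 ≡ 87
84 = 64 + 16 + 4, so 137^84 ≡ 87·120·267 ≡ 29 (mod 347)

29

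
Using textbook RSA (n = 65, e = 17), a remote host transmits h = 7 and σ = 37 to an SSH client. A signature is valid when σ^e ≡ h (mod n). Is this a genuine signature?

σ^17 mod 65 = 7
σ^17 mod 65 = 7 matches h.

genuine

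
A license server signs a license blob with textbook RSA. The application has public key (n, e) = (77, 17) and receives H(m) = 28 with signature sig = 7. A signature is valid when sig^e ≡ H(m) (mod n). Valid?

yes

Squares mod 77: sig^1≡7, sig^2≡49, sig^4≡14, sig^8≡42, sig^16≡70
17 = 16 + 1, so sig^17 ≡ 70·7 ≡ 28 (mod 77)
sig^17 mod 77 = 28 matches H(m).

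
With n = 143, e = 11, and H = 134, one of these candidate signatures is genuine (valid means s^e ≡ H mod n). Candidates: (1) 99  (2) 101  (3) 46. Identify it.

Candidate 1: Squares mod 143: 99^1≡99, 99^2≡77, 99^4≡66, 99^8≡66; 11 = 8 + 2 + 1, so 99^11 ≡ 66·77·99 ≡ 44 (mod 143)
Candidate 2: Squares mod 143: 101^1≡101, 101^2≡48, 101^4≡16, 101^8≡113; 11 = 8 + 2 + 1, so 101^11 ≡ 113·48·101 ≡ 134 (mod 143)
  → matches H = 134
Candidate 3: Squares mod 143: 46^1≡46, 46^2≡114, 46^4≡126, 46^8≡3; 11 = 8 + 2 + 1, so 46^11 ≡ 3·114·46 ≡ 2 (mod 143)

2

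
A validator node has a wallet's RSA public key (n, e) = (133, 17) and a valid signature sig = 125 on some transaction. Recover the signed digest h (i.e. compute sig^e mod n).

83

Squares mod 133: sig^1≡125, sig^2≡64, sig^4≡106, sig^8≡64, sig^16≡106
17 = 16 + 1, so sig^17 ≡ 106·125 ≡ 83 (mod 133)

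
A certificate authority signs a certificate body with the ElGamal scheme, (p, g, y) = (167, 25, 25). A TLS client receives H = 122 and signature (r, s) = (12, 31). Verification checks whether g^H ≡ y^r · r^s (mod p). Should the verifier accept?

reject

Left side g^H mod p:
25^122 mod 167 = 87
Right side y^r · r^s mod p:
25^12 mod 167 = 58
12^31 mod 167 = 100
58·100 = 5800 ≡ 122 (mod 167)
87 ≠ 122, so verification fails.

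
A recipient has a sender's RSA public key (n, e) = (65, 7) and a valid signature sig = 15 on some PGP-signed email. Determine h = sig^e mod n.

50

sig^2 ≡ 15^2 = 225 ≡ 30
sig^4 ≡ 30^2 = 900 ≡ 55
7 = 4 + 2 + 1, so sig^7 ≡ 55·30·15 ≡ 50 (mod 65)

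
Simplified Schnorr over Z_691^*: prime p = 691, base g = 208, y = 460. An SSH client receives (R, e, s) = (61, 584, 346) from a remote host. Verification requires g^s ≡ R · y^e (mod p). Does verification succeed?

g^s mod p:
208^346 mod 691 = 483
R · y^e mod p:
460^584 mod 691 = 529
61·529 = 32269 ≡ 483 (mod 691)
483 ≡ 483 (mod 691); signature holds.

passes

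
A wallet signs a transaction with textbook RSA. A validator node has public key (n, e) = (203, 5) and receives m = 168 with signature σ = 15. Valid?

σ^5 mod 203 = 155
155 ≠ 168, so verification fails.

no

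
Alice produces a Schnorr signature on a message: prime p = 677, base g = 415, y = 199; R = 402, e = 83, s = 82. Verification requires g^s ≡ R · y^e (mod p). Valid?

no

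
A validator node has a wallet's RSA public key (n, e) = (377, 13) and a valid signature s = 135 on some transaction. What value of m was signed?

148

s^2 ≡ 135^2 = 18225 ≡ 129
s^4 ≡ 129^2 = 16641 ≡ 53
s^8 ≡ 53^2 = 2809 ≡ 170
13 = 8 + 4 + 1, so s^13 ≡ 170·53·135 ≡ 148 (mod 377)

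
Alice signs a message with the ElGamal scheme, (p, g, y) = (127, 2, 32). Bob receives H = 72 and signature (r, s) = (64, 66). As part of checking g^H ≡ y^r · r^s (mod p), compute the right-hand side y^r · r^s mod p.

4

Squares mod 127: 32^1≡32, 32^2≡8, 32^4≡64, 32^8≡32, 32^16≡8, 32^32≡64, 32^64≡32
32^64 ≡ 32 (mod 127)
Squares mod 127: 64^1≡64, 64^2≡32, 64^4≡8, 64^8≡64, 64^16≡32, 64^32≡8, 64^64≡64
66 = 64 + 2, so 64^66 ≡ 64·32 ≡ 16 (mod 127)
y^r · r^s ≡ 32·16 = 512 ≡ 4 (mod 127)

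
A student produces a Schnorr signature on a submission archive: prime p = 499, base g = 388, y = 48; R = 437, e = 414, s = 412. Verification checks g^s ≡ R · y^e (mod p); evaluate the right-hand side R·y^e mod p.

48^2 = 2304 ≡ 308
48^4 ≡ 308^2 = 94864 ≡ 54
48^8 ≡ 54^2 = 2916 ≡ 421
48^16 ≡ 421^2 = 177241 ≡ 96
48^32 ≡ 96^2 = 9216 ≡ 234
48^64 ≡ 234^2 = 54756 ≡ 365
48^128 ≡ 365^2 = 133225 ≡ 491
48^256 ≡ 491^2 = 241081 ≡ 64
414 = 256 + 128 + 16 + 8 + 4 + 2, so 48^414 ≡ 64·491·96·421·54·308 ≡ 447 (mod 499)
R · y^e ≡ 437·447 = 195339 ≡ 230 (mod 499)

230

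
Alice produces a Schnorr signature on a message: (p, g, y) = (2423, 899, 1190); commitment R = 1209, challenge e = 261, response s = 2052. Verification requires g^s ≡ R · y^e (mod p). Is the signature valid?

valid

g^s mod p:
899^2 = 808201 ≡ 1342
899^4 ≡ 1342^2 = 1800964 ≡ 675
899^8 ≡ 675^2 = 455625 ≡ 101
899^16 ≡ 101^2 = 10201 ≡ 509
899^32 ≡ 509^2 = 259081 ≡ 2243
899^64 ≡ 2243^2 = 5031049 ≡ 901
899^128 ≡ 901^2 = 811801 ≡ 96
899^256 ≡ 96^2 = 9216 ≡ 1947
899^512 ≡ 1947^2 = 3790809 ≡ 1237
899^1024 ≡ 1237^2 = 1530169 ≡ 1256
899^2048 ≡ 1256^2 = 1577536 ≡ 163
2052 = 2048 + 4, so 899^2052 ≡ 163·675 ≡ 990 (mod 2423)
R · y^e mod p:
1190^2 = 1416100 ≡ 1068
1190^4 ≡ 1068^2 = 1140624 ≡ 1814
1190^8 ≡ 1814^2 = 3290596 ≡ 162
1190^16 ≡ 162^2 = 26244 ≡ 2014
1190^32 ≡ 2014^2 = 4056196 ≡ 94
1190^64 ≡ 94^2 = 8836 ≡ 1567
1190^128 ≡ 1567^2 = 2455489 ≡ 990
1190^256 ≡ 990^2 = 980100 ≡ 1208
261 = 256 + 4 + 1, so 1190^261 ≡ 1208·1814·1190 ≡ 2027 (mod 2423)
1209·2027 = 2450643 ≡ 990 (mod 2423)
990 ≡ 990 (mod 2423); signature holds.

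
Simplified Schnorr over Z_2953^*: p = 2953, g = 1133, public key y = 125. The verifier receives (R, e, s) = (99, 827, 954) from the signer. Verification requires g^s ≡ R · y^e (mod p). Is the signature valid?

invalid

g^s mod p:
1133^2 = 1283689 ≡ 2087
1133^4 ≡ 2087^2 = 4355569 ≡ 2847
1133^8 ≡ 2847^2 = 8105409 ≡ 2377
1133^16 ≡ 2377^2 = 5650129 ≡ 1040
1133^32 ≡ 1040^2 = 1081600 ≡ 802
1133^64 ≡ 802^2 = 643204 ≡ 2403
1133^128 ≡ 2403^2 = 5774409 ≡ 1294
1133^256 ≡ 1294^2 = 1674436 ≡ 85
1133^512 ≡ 85^2 = 7225 ≡ 1319
954 = 512 + 256 + 128 + 32 + 16 + 8 + 2, so 1133^954 ≡ 1319·85·1294·802·1040·2377·2087 ≡ 2450 (mod 2953)
R · y^e mod p:
125^2 = 15625 ≡ 860
125^4 ≡ 860^2 = 739600 ≡ 1350
125^8 ≡ 1350^2 = 1822500 ≡ 499
125^16 ≡ 499^2 = 249001 ≡ 949
125^32 ≡ 949^2 = 900601 ≡ 2889
125^64 ≡ 2889^2 = 8346321 ≡ 1143
125^128 ≡ 1143^2 = 1306449 ≡ 1223
125^256 ≡ 1223^2 = 1495729 ≡ 1511
125^512 ≡ 1511^2 = 2283121 ≡ 452
827 = 512 + 256 + 32 + 16 + 8 + 2 + 1, so 125^827 ≡ 452·1511·2889·949·499·860·125 ≡ 185 (mod 2953)
99·185 = 18315 ≡ 597 (mod 2953)
2450 ≠ 597; the check fails.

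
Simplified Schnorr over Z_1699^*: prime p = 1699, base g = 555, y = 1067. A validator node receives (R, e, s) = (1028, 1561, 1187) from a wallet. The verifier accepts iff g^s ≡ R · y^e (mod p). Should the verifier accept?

reject

g^s mod p:
555^1187 mod 1699 = 1593
R · y^e mod p:
1067^1561 mod 1699 = 930
1028·930 = 956040 ≡ 1202 (mod 1699)
1593 ≠ 1202; the check fails.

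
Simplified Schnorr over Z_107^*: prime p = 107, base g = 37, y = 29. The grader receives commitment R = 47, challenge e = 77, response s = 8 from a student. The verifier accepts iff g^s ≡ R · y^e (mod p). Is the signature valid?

g^s mod p:
Squares mod 107: 37^1≡37, 37^2≡85, 37^4≡56, 37^8≡33
37^8 ≡ 33 (mod 107)
R · y^e mod p:
Squares mod 107: 29^1≡29, 29^2≡92, 29^4≡11, 29^8≡14, 29^16≡89, 29^32≡3, 29^64≡9
77 = 64 + 8 + 4 + 1, so 29^77 ≡ 9·14·11·29 ≡ 69 (mod 107)
47·69 = 3243 ≡ 33 (mod 107)
33 ≡ 33 (mod 107); signature holds.

valid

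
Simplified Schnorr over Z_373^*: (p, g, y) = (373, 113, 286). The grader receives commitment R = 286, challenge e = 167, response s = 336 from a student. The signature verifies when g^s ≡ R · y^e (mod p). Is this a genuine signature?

genuine

g^s mod p:
113^2 = 12769 ≡ 87
113^4 ≡ 87^2 = 7569 ≡ 109
113^8 ≡ 109^2 = 11881 ≡ 318
113^16 ≡ 318^2 = 101124 ≡ 41
113^32 ≡ 41^2 = 1681 ≡ 189
113^64 ≡ 189^2 = 35721 ≡ 286
113^128 ≡ 286^2 = 81796 ≡ 109
113^256 ≡ 109^2 = 11881 ≡ 318
336 = 256 + 64 + 16, so 113^336 ≡ 318·286·41 ≡ 360 (mod 373)
R · y^e mod p:
286^2 = 81796 ≡ 109
286^4 ≡ 109^2 = 11881 ≡ 318
286^8 ≡ 318^2 = 101124 ≡ 41
286^16 ≡ 41^2 = 1681 ≡ 189
286^32 ≡ 189^2 = 35721 ≡ 286
286^64 ≡ 286^2 = 81796 ≡ 109
286^128 ≡ 109^2 = 11881 ≡ 318
167 = 128 + 32 + 4 + 2 + 1, so 286^167 ≡ 318·286·318·109·286 ≡ 356 (mod 373)
286·356 = 101816 ≡ 360 (mod 373)
360 ≡ 360 (mod 373); signature holds.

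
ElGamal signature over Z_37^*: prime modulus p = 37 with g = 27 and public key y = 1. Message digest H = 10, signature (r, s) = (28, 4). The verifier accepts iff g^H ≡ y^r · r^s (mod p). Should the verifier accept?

Left side g^H mod p:
27^2 = 729 ≡ 26
27^4 ≡ 26^2 = 676 ≡ 10
27^8 ≡ 10^2 = 100 ≡ 26
10 = 8 + 2, so 27^10 ≡ 26·26 ≡ 10 (mod 37)
Right side y^r · r^s mod p:
1^2 = 1
1^4 ≡ 1^2 = 1
1^8 ≡ 1^2 = 1
1^16 ≡ 1^2 = 1
28 = 16 + 8 + 4, so 1^28 ≡ 1·1·1 ≡ 1 (mod 37)
28^2 = 784 ≡ 7
28^4 ≡ 7^2 = 49 ≡ 12
1·12 = 12 ≡ 12 (mod 37)
10 ≠ 12, so verification fails.

reject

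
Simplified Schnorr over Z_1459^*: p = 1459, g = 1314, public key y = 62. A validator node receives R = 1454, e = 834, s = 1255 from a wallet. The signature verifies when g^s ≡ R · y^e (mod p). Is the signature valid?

invalid

g^s mod p:
1314^2 = 1726596 ≡ 599
1314^4 ≡ 599^2 = 358801 ≡ 1346
1314^8 ≡ 1346^2 = 1811716 ≡ 1097
1314^16 ≡ 1097^2 = 1203409 ≡ 1193
1314^32 ≡ 1193^2 = 1423249 ≡ 724
1314^64 ≡ 724^2 = 524176 ≡ 395
1314^128 ≡ 395^2 = 156025 ≡ 1371
1314^256 ≡ 1371^2 = 1879641 ≡ 449
1314^512 ≡ 449^2 = 201601 ≡ 259
1314^1024 ≡ 259^2 = 67081 ≡ 1426
1255 = 1024 + 128 + 64 + 32 + 4 + 2 + 1, so 1314^1255 ≡ 1426·1371·395·724·1346·599·1314 ≡ 1423 (mod 1459)
R · y^e mod p:
62^2 = 3844 ≡ 926
62^4 ≡ 926^2 = 857476 ≡ 1043
62^8 ≡ 1043^2 = 1087849 ≡ 894
62^16 ≡ 894^2 = 799236 ≡ 1163
62^32 ≡ 1163^2 = 1352569 ≡ 76
62^64 ≡ 76^2 = 5776 ≡ 1399
62^128 ≡ 1399^2 = 1957201 ≡ 682
62^256 ≡ 682^2 = 465124 ≡ 1162
62^512 ≡ 1162^2 = 1350244 ≡ 669
834 = 512 + 256 + 64 + 2, so 62^834 ≡ 669·1162·1399·926 ≡ 1103 (mod 1459)
1454·1103 = 1603762 ≡ 321 (mod 1459)
1423 ≠ 321; the check fails.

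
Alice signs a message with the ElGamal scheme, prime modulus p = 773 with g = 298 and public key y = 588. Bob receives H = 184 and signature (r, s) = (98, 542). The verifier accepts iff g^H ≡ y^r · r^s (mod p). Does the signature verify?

Left side g^H mod p:
Squares mod 773: 298^1≡298, 298^2≡682, 298^4≡551, 298^8≡585, 298^16≡559, 298^32≡189, 298^64≡163, 298^128≡287
184 = 128 + 32 + 16 + 8, so 298^184 ≡ 287·189·559·585 ≡ 150 (mod 773)
Right side y^r · r^s mod p:
Squares mod 773: 588^1≡588, 588^2≡213, 588^4≡535, 588^8≡215, 588^16≡618, 588^32≡62, 588^64≡752
98 = 64 + 32 + 2, so 588^98 ≡ 752·62·213 ≡ 181 (mod 773)
Squares mod 773: 98^1≡98, 98^2≡328, 98^4≡137, 98^8≡217, 98^16≡709, 98^32≡231, 98^64≡24, 98^128≡576, 98^256≡159, 98^512≡545
542 = 512 + 16 + 8 + 4 + 2, so 98^542 ≡ 545·709·217·137·328 ≡ 603 (mod 773)
181·603 = 109143 ≡ 150 (mod 773)
150 ≡ 150 (mod 773), so the signature is genuine.

verifies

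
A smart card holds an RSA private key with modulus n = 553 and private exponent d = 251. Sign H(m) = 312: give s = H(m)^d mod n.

(H(m))^2 ≡ 312^2 = 97344 ≡ 16
(H(m))^4 ≡ 16^2 = 256
(H(m))^8 ≡ 256^2 = 65536 ≡ 282
(H(m))^16 ≡ 282^2 = 79524 ≡ 445
(H(m))^32 ≡ 445^2 = 198025 ≡ 51
(H(m))^64 ≡ 51^2 = 2601 ≡ 389
(H(m))^128 ≡ 389^2 = 151321 ≡ 352
251 = 128 + 64 + 32 + 16 + 8 + 2 + 1, so (H(m))^251 ≡ 352·389·51·445·282·16·312 ≡ 37 (mod 553)

37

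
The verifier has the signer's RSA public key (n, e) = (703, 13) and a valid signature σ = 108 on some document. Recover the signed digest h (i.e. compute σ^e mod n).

σ^2 ≡ 108^2 = 11664 ≡ 416
σ^4 ≡ 416^2 = 173056 ≡ 118
σ^8 ≡ 118^2 = 13924 ≡ 567
13 = 8 + 4 + 1, so σ^13 ≡ 567·118·108 ≡ 414 (mod 703)

414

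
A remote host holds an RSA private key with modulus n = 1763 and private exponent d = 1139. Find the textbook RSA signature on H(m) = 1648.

(H(m))^2 ≡ 1648^2 = 2715904 ≡ 884
(H(m))^4 ≡ 884^2 = 781456 ≡ 447
(H(m))^8 ≡ 447^2 = 199809 ≡ 590
(H(m))^16 ≡ 590^2 = 348100 ≡ 789
(H(m))^32 ≡ 789^2 = 622521 ≡ 182
(H(m))^64 ≡ 182^2 = 33124 ≡ 1390
(H(m))^128 ≡ 1390^2 = 1932100 ≡ 1615
(H(m))^256 ≡ 1615^2 = 2608225 ≡ 748
(H(m))^512 ≡ 748^2 = 559504 ≡ 633
(H(m))^1024 ≡ 633^2 = 400689 ≡ 488
1139 = 1024 + 64 + 32 + 16 + 2 + 1, so (H(m))^1139 ≡ 488·1390·182·789·884·1648 ≡ 1184 (mod 1763)

1184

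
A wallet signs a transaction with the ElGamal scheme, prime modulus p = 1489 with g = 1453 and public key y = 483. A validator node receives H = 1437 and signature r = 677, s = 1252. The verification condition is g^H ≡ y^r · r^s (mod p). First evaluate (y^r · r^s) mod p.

653

483^677 mod 1489 = 1005
677^1252 mod 1489 = 1220
y^r · r^s ≡ 1005·1220 = 1226100 ≡ 653 (mod 1489)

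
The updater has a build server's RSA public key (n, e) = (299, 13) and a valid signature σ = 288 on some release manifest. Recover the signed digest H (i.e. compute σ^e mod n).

σ^2 ≡ 288^2 = 82944 ≡ 121
σ^4 ≡ 121^2 = 14641 ≡ 289
σ^8 ≡ 289^2 = 83521 ≡ 100
13 = 8 + 4 + 1, so σ^13 ≡ 100·289·288 ≡ 236 (mod 299)

236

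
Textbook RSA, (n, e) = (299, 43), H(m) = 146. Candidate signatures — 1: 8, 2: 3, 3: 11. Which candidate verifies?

Candidate 1: Squares mod 299: 8^1≡8, 8^2≡64, 8^4≡209, 8^8≡27, 8^16≡131, 8^32≡118; 43 = 32 + 8 + 2 + 1, so 8^43 ≡ 118·27·64·8 ≡ 187 (mod 299)
Candidate 2: Squares mod 299: 3^1≡3, 3^2≡9, 3^4≡81, 3^8≡282, 3^16≡289, 3^32≡100; 43 = 32 + 8 + 2 + 1, so 3^43 ≡ 100·282·9·3 ≡ 146 (mod 299)
  → matches H(m) = 146
Candidate 3: Squares mod 299: 11^1≡11, 11^2≡121, 11^4≡289, 11^8≡100, 11^16≡133, 11^32≡48; 43 = 32 + 8 + 2 + 1, so 11^43 ≡ 48·100·121·11 ≡ 67 (mod 299)

2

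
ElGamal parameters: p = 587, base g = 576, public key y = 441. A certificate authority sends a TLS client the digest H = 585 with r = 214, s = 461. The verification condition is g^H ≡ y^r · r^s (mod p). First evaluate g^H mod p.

160

576^585 mod 587 = 160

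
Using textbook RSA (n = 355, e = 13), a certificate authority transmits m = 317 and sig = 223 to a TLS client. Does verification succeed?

fails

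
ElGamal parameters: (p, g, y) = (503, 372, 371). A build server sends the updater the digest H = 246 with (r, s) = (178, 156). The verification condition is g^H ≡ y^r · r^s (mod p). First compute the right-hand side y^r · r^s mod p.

Squares mod 503: 371^1≡371, 371^2≡322, 371^4≡66, 371^8≡332, 371^16≡67, 371^32≡465, 371^64≡438, 371^128≡201
178 = 128 + 32 + 16 + 2, so 371^178 ≡ 201·465·67·322 ≡ 85 (mod 503)
Squares mod 503: 178^1≡178, 178^2≡498, 178^4≡25, 178^8≡122, 178^16≡297, 178^32≡184, 178^64≡155, 178^128≡384
156 = 128 + 16 + 8 + 4, so 178^156 ≡ 384·297·122·25 ≡ 271 (mod 503)
y^r · r^s ≡ 85·271 = 23035 ≡ 400 (mod 503)

400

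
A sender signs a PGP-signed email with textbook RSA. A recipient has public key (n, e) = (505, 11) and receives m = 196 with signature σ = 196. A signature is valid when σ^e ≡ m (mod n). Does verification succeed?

σ^2 ≡ 196^2 = 38416 ≡ 36
σ^4 ≡ 36^2 = 1296 ≡ 286
σ^8 ≡ 286^2 = 81796 ≡ 491
11 = 8 + 2 + 1, so σ^11 ≡ 491·36·196 ≡ 196 (mod 505)
Since 196 equals the digest 196, verification succeeds.

passes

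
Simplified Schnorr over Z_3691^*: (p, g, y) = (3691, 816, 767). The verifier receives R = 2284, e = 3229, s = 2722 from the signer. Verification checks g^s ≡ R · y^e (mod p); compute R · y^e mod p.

2094

767^3229 mod 3691 = 211
R · y^e ≡ 2284·211 = 481924 ≡ 2094 (mod 3691)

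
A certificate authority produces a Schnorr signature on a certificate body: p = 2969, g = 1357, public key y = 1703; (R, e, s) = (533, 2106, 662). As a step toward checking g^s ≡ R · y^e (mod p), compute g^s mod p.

Squares mod 2969: 1357^1≡1357, 1357^2≡669, 1357^4≡2211, 1357^8≡1547, 1357^16≡195, 1357^32≡2397, 1357^64≡594, 1357^128≡2494, 1357^256≡2950, 1357^512≡361
662 = 512 + 128 + 16 + 4 + 2, so 1357^662 ≡ 361·2494·195·2211·669 ≡ 2360 (mod 2969)

2360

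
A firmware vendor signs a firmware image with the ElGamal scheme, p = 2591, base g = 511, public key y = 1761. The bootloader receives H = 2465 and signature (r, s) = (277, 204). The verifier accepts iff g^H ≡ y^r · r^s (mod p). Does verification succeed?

fails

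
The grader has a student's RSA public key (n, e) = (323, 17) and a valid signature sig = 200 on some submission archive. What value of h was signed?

Squares mod 323: sig^1≡200, sig^2≡271, sig^4≡120, sig^8≡188, sig^16≡137
17 = 16 + 1, so sig^17 ≡ 137·200 ≡ 268 (mod 323)

268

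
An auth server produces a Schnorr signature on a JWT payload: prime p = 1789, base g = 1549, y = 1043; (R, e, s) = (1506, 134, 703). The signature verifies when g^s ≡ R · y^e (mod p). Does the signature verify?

g^s mod p:
1549^2 = 2399401 ≡ 352
1549^4 ≡ 352^2 = 123904 ≡ 463
1549^8 ≡ 463^2 = 214369 ≡ 1478
1549^16 ≡ 1478^2 = 2184484 ≡ 115
1549^32 ≡ 115^2 = 13225 ≡ 702
1549^64 ≡ 702^2 = 492804 ≡ 829
1549^128 ≡ 829^2 = 687241 ≡ 265
1549^256 ≡ 265^2 = 70225 ≡ 454
1549^512 ≡ 454^2 = 206116 ≡ 381
703 = 512 + 128 + 32 + 16 + 8 + 4 + 2 + 1, so 1549^703 ≡ 381·265·702·115·1478·463·352·1549 ≡ 1335 (mod 1789)
R · y^e mod p:
1043^2 = 1087849 ≡ 137
1043^4 ≡ 137^2 = 18769 ≡ 879
1043^8 ≡ 879^2 = 772641 ≡ 1582
1043^16 ≡ 1582^2 = 2502724 ≡ 1702
1043^32 ≡ 1702^2 = 2896804 ≡ 413
1043^64 ≡ 413^2 = 170569 ≡ 614
1043^128 ≡ 614^2 = 376996 ≡ 1306
134 = 128 + 4 + 2, so 1043^134 ≡ 1306·879·137 ≡ 1448 (mod 1789)
1506·1448 = 2180688 ≡ 1686 (mod 1789)
1335 ≠ 1686; the check fails.

does not verify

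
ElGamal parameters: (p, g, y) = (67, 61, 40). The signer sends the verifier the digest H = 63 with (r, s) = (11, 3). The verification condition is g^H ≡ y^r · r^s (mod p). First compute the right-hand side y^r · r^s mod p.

58

40^2 = 1600 ≡ 59
40^4 ≡ 59^2 = 3481 ≡ 64
40^8 ≡ 64^2 = 4096 ≡ 9
11 = 8 + 2 + 1, so 40^11 ≡ 9·59·40 ≡ 1 (mod 67)
11^2 = 121 ≡ 54
3 = 2 + 1, so 11^3 ≡ 54·11 ≡ 58 (mod 67)
y^r · r^s ≡ 1·58 = 58 ≡ 58 (mod 67)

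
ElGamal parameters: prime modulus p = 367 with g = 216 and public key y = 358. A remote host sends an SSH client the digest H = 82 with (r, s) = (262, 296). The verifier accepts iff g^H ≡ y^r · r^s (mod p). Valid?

yes

Left side g^H mod p:
216^2 = 46656 ≡ 47
216^4 ≡ 47^2 = 2209 ≡ 7
216^8 ≡ 7^2 = 49
216^16 ≡ 49^2 = 2401 ≡ 199
216^32 ≡ 199^2 = 39601 ≡ 332
216^64 ≡ 332^2 = 110224 ≡ 124
82 = 64 + 16 + 2, so 216^82 ≡ 124·199·47 ≡ 52 (mod 367)
Right side y^r · r^s mod p:
358^2 = 128164 ≡ 81
358^4 ≡ 81^2 = 6561 ≡ 322
358^8 ≡ 322^2 = 103684 ≡ 190
358^16 ≡ 190^2 = 36100 ≡ 134
358^32 ≡ 134^2 = 17956 ≡ 340
358^64 ≡ 340^2 = 115600 ≡ 362
358^128 ≡ 362^2 = 131044 ≡ 25
358^256 ≡ 25^2 = 625 ≡ 258
262 = 256 + 4 + 2, so 358^262 ≡ 258·322·81 ≡ 211 (mod 367)
262^2 = 68644 ≡ 15
262^4 ≡ 15^2 = 225
262^8 ≡ 225^2 = 50625 ≡ 346
262^16 ≡ 346^2 = 119716 ≡ 74
262^32 ≡ 74^2 = 5476 ≡ 338
262^64 ≡ 338^2 = 114244 ≡ 107
262^128 ≡ 107^2 = 11449 ≡ 72
262^256 ≡ 72^2 = 5184 ≡ 46
296 = 256 + 32 + 8, so 262^296 ≡ 46·338·346 ≡ 122 (mod 367)
211·122 = 25742 ≡ 52 (mod 367)
52 ≡ 52 (mod 367), so the signature is genuine.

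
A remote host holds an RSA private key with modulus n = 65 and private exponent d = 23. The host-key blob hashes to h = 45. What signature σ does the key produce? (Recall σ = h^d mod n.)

50

h^2 ≡ 45^2 = 2025 ≡ 10
h^4 ≡ 10^2 = 100 ≡ 35
h^8 ≡ 35^2 = 1225 ≡ 55
h^16 ≡ 55^2 = 3025 ≡ 35
23 = 16 + 4 + 2 + 1, so h^23 ≡ 35·35·10·45 ≡ 50 (mod 65)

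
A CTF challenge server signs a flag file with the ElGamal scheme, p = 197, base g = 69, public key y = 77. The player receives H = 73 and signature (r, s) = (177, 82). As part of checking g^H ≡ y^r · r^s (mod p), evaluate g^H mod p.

87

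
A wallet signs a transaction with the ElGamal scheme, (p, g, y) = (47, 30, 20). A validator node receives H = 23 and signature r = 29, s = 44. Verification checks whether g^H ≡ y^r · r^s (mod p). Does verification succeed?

Left side g^H mod p:
30^2 = 900 ≡ 7
30^4 ≡ 7^2 = 49 ≡ 2
30^8 ≡ 2^2 = 4
30^16 ≡ 4^2 = 16
23 = 16 + 4 + 2 + 1, so 30^23 ≡ 16·2·7·30 ≡ 46 (mod 47)
Right side y^r · r^s mod p:
20^2 = 400 ≡ 24
20^4 ≡ 24^2 = 576 ≡ 12
20^8 ≡ 12^2 = 144 ≡ 3
20^16 ≡ 3^2 = 9
29 = 16 + 8 + 4 + 1, so 20^29 ≡ 9·3·12·20 ≡ 41 (mod 47)
29^2 = 841 ≡ 42
29^4 ≡ 42^2 = 1764 ≡ 25
29^8 ≡ 25^2 = 625 ≡ 14
29^16 ≡ 14^2 = 196 ≡ 8
29^32 ≡ 8^2 = 64 ≡ 17
44 = 32 + 8 + 4, so 29^44 ≡ 17·14·25 ≡ 28 (mod 47)
41·28 = 1148 ≡ 20 (mod 47)
46 ≠ 20, so verification fails.

fails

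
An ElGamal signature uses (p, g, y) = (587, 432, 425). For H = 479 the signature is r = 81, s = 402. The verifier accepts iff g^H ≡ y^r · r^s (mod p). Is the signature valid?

Left side g^H mod p:
432^2 = 186624 ≡ 545
432^4 ≡ 545^2 = 297025 ≡ 3
432^8 ≡ 3^2 = 9
432^16 ≡ 9^2 = 81
432^32 ≡ 81^2 = 6561 ≡ 104
432^64 ≡ 104^2 = 10816 ≡ 250
432^128 ≡ 250^2 = 62500 ≡ 278
432^256 ≡ 278^2 = 77284 ≡ 387
479 = 256 + 128 + 64 + 16 + 8 + 4 + 2 + 1, so 432^479 ≡ 387·278·250·81·9·3·545·432 ≡ 82 (mod 587)
Right side y^r · r^s mod p:
425^2 = 180625 ≡ 416
425^4 ≡ 416^2 = 173056 ≡ 478
425^8 ≡ 478^2 = 228484 ≡ 141
425^16 ≡ 141^2 = 19881 ≡ 510
425^32 ≡ 510^2 = 260100 ≡ 59
425^64 ≡ 59^2 = 3481 ≡ 546
81 = 64 + 16 + 1, so 425^81 ≡ 546·510·425 ≡ 430 (mod 587)
81^2 = 6561 ≡ 104
81^4 ≡ 104^2 = 10816 ≡ 250
81^8 ≡ 250^2 = 62500 ≡ 278
81^16 ≡ 278^2 = 77284 ≡ 387
81^32 ≡ 387^2 = 149769 ≡ 84
81^64 ≡ 84^2 = 7056 ≡ 12
81^128 ≡ 12^2 = 144
81^256 ≡ 144^2 = 20736 ≡ 191
402 = 256 + 128 + 16 + 2, so 81^402 ≡ 191·144·387·104 ≡ 543 (mod 587)
430·543 = 233490 ≡ 451 (mod 587)
82 ≠ 451, so verification fails.

invalid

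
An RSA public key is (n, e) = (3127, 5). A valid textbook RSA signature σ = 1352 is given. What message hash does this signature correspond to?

Squares mod 3127: σ^1≡1352, σ^2≡1736, σ^4≡2395
5 = 4 + 1, so σ^5 ≡ 2395·1352 ≡ 1595 (mod 3127)

1595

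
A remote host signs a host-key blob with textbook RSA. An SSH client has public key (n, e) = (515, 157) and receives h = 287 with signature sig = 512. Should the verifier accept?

accept

sig^2 ≡ 512^2 = 262144 ≡ 9
sig^4 ≡ 9^2 = 81
sig^8 ≡ 81^2 = 6561 ≡ 381
sig^16 ≡ 381^2 = 145161 ≡ 446
sig^32 ≡ 446^2 = 198916 ≡ 126
sig^64 ≡ 126^2 = 15876 ≡ 426
sig^128 ≡ 426^2 = 181476 ≡ 196
157 = 128 + 16 + 8 + 4 + 1, so sig^157 ≡ 196·446·381·81·512 ≡ 287 (mod 515)
sig^157 mod 515 = 287 matches h.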